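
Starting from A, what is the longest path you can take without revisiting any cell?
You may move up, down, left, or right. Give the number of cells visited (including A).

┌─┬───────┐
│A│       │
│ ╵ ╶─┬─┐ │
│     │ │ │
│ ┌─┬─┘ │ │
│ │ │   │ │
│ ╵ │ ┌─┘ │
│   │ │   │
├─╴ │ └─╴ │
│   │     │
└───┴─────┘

Finding longest simple path using DFS:
Start: (0, 0)
Longest path visits 17 cells
Path: A → down → right → up → right → right → right → down → down → down → down → left → left → up → up → right → up

Solution:

┌─┬───────┐
│A│↱ → → ↓│
│ ╵ ╶─┬─┐ │
│↳ ↑  │B│↓│
│ ┌─┬─┘ │ │
│ │ │↱ ↑│↓│
│ ╵ │ ┌─┘ │
│   │↑│  ↓│
├─╴ │ └─╴ │
│   │↑ ← ↲│
└───┴─────┘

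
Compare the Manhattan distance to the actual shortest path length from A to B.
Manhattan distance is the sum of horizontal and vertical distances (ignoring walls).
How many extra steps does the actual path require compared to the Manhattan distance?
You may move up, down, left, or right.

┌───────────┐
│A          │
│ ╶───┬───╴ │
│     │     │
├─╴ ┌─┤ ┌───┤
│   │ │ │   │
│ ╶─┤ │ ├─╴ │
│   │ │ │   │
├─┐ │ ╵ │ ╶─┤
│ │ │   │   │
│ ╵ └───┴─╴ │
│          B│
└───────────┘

Manhattan distance: |5 - 0| + |5 - 0| = 10
Actual path length: 12
Extra steps: 12 - 10 = 2

Solution:

┌───────────┐
│A          │
│ ╶───┬───╴ │
│↳ ↓  │     │
├─╴ ┌─┤ ┌───┤
│↓ ↲│ │ │   │
│ ╶─┤ │ ├─╴ │
│↳ ↓│ │ │   │
├─┐ │ ╵ │ ╶─┤
│ │↓│   │   │
│ ╵ └───┴─╴ │
│  ↳ → → → B│
└───────────┘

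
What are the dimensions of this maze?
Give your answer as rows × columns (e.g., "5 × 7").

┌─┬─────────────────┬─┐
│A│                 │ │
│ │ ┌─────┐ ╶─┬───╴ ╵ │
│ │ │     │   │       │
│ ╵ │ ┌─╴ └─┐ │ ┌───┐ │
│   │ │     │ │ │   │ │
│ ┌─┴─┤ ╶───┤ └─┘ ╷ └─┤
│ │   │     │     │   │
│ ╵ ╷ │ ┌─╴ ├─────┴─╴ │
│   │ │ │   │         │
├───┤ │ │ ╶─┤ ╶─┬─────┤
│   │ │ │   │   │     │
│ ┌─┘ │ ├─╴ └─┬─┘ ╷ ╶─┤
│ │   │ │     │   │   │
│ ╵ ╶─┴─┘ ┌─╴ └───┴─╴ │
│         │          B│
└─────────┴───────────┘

Counting the maze dimensions:
Rows (vertical): 8
Columns (horizontal): 11
Dimensions: 8 × 11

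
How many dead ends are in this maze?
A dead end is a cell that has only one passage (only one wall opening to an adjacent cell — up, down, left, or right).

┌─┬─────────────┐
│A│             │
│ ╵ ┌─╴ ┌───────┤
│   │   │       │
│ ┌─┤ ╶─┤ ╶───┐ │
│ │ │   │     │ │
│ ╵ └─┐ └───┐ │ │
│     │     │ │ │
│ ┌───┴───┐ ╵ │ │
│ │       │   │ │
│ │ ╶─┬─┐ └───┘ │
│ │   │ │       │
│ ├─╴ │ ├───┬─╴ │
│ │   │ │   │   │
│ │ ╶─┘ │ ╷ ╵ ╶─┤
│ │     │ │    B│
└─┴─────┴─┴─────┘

Checking each cell for number of passages:

Dead ends found at positions:
  (0, 0)
  (0, 7)
  (2, 1)
  (3, 2)
  (5, 3)
  (7, 0)
  (7, 4)
  (7, 7)
Total dead ends: 8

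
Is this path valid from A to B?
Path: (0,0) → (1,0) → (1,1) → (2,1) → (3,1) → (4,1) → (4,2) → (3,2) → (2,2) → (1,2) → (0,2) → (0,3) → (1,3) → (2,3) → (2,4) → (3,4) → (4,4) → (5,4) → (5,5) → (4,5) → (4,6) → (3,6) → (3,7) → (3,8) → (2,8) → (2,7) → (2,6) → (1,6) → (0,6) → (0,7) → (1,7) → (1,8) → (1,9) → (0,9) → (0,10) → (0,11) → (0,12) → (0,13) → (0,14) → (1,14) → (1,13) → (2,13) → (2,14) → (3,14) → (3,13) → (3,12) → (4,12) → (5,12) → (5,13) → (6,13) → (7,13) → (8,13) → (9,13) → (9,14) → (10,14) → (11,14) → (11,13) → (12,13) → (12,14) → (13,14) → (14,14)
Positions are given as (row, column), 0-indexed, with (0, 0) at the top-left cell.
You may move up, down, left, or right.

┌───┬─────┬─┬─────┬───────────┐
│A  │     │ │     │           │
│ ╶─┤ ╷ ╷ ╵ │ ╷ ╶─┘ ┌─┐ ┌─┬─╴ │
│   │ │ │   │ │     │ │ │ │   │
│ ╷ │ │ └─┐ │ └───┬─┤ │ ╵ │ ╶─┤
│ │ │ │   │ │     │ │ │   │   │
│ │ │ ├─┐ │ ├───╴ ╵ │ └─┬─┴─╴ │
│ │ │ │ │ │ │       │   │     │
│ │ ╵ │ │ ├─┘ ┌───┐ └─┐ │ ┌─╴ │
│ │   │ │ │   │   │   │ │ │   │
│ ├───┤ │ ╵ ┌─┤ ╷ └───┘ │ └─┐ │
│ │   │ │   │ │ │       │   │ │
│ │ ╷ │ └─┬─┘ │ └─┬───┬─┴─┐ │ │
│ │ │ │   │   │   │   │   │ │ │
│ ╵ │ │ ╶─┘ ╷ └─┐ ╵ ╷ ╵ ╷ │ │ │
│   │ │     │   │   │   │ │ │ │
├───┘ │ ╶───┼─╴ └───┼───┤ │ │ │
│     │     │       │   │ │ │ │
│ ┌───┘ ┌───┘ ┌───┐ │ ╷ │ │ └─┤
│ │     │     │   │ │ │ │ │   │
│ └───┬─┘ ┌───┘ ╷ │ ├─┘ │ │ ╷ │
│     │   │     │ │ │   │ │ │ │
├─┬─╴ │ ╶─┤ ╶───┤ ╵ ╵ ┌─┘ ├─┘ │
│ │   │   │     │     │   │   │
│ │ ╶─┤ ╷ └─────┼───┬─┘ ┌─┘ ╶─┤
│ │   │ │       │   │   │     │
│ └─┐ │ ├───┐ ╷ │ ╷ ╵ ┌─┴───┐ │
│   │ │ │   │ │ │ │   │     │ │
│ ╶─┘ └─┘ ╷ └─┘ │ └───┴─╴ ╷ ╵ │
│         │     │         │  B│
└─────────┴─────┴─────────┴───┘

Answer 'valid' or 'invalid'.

Checking path validity:
Result: All consecutive moves are passable.

valid

Correct solution:

┌───┬─────┬─┬─────┬───────────┐
│A  │↱ ↓  │ │↱ ↓  │↱ → → → → ↓│
│ ╶─┤ ╷ ╷ ╵ │ ╷ ╶─┘ ┌─┐ ┌─┬─╴ │
│↳ ↓│↑│↓│   │↑│↳ → ↑│ │ │ │↓ ↲│
│ ╷ │ │ └─┐ │ └───┬─┤ │ ╵ │ ╶─┤
│ │↓│↑│↳ ↓│ │↑ ← ↰│ │ │   │↳ ↓│
│ │ │ ├─┐ │ ├───╴ ╵ │ └─┬─┴─╴ │
│ │↓│↑│ │↓│ │↱ → ↑  │   │↓ ← ↲│
│ │ ╵ │ │ ├─┘ ┌───┐ └─┐ │ ┌─╴ │
│ │↳ ↑│ │↓│↱ ↑│   │   │ │↓│   │
│ ├───┤ │ ╵ ┌─┤ ╷ └───┘ │ └─┐ │
│ │   │ │↳ ↑│ │ │       │↳ ↓│ │
│ │ ╷ │ └─┬─┘ │ └─┬───┬─┴─┐ │ │
│ │ │ │   │   │   │   │   │↓│ │
│ ╵ │ │ ╶─┘ ╷ └─┐ ╵ ╷ ╵ ╷ │ │ │
│   │ │     │   │   │   │ │↓│ │
├───┘ │ ╶───┼─╴ └───┼───┤ │ │ │
│     │     │       │   │ │↓│ │
│ ┌───┘ ┌───┘ ┌───┐ │ ╷ │ │ └─┤
│ │     │     │   │ │ │ │ │↳ ↓│
│ └───┬─┘ ┌───┘ ╷ │ ├─┘ │ │ ╷ │
│     │   │     │ │ │   │ │ │↓│
├─┬─╴ │ ╶─┤ ╶───┤ ╵ ╵ ┌─┘ ├─┘ │
│ │   │   │     │     │   │↓ ↲│
│ │ ╶─┤ ╷ └─────┼───┬─┘ ┌─┘ ╶─┤
│ │   │ │       │   │   │  ↳ ↓│
│ └─┐ │ ├───┐ ╷ │ ╷ ╵ ┌─┴───┐ │
│   │ │ │   │ │ │ │   │     │↓│
│ ╶─┘ └─┘ ╷ └─┘ │ └───┴─╴ ╷ ╵ │
│         │     │         │  B│
└─────────┴─────┴─────────┴───┘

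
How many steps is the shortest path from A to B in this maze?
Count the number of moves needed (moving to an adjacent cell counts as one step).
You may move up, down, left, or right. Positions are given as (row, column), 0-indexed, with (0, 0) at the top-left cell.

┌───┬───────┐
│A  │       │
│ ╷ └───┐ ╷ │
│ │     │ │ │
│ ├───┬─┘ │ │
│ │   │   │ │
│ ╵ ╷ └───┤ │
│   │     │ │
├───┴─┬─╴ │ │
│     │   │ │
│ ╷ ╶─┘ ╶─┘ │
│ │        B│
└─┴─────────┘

Using BFS to find shortest path:
Start: (0, 0), End: (5, 5)
Path found:
(0,0) → (1,0) → (2,0) → (3,0) → (3,1) → (2,1) → (2,2) → (3,2) → (3,3) → (3,4) → (4,4) → (4,3) → (5,3) → (5,4) → (5,5)
Number of steps: 14

Solution:

┌───┬───────┐
│A  │       │
│ ╷ └───┐ ╷ │
│↓│     │ │ │
│ ├───┬─┘ │ │
│↓│↱ ↓│   │ │
│ ╵ ╷ └───┤ │
│↳ ↑│↳ → ↓│ │
├───┴─┬─╴ │ │
│     │↓ ↲│ │
│ ╷ ╶─┘ ╶─┘ │
│ │    ↳ → B│
└─┴─────────┘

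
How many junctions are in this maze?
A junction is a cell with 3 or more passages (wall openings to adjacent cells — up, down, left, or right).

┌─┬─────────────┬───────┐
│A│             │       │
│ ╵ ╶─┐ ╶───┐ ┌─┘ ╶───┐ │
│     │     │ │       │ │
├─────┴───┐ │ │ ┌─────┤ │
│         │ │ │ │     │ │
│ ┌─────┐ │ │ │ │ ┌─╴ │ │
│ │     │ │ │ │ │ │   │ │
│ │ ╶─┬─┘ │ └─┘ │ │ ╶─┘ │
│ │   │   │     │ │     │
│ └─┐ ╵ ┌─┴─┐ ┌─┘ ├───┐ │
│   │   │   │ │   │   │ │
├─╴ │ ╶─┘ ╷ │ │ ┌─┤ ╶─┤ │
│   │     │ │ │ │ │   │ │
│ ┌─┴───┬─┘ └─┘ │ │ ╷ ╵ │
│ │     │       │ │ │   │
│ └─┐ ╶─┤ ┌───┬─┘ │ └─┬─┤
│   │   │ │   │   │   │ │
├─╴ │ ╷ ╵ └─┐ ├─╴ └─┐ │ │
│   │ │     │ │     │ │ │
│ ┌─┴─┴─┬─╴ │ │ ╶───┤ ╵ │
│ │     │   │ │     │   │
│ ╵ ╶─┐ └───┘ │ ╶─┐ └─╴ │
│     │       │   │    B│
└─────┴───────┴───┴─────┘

Checking each cell for number of passages:

Junctions found (3+ passages):
  (0, 3): 3 passages
  (0, 6): 3 passages
  (1, 1): 3 passages
  (1, 8): 3 passages
  (4, 6): 3 passages
  (4, 11): 3 passages
  (5, 2): 3 passages
  (6, 9): 3 passages
  (7, 2): 3 passages
  (7, 5): 3 passages
  (8, 2): 3 passages
  (8, 8): 3 passages
  (9, 4): 3 passages
  (9, 8): 3 passages
  (10, 7): 3 passages
  (10, 11): 3 passages
  (11, 1): 3 passages
Total junctions: 17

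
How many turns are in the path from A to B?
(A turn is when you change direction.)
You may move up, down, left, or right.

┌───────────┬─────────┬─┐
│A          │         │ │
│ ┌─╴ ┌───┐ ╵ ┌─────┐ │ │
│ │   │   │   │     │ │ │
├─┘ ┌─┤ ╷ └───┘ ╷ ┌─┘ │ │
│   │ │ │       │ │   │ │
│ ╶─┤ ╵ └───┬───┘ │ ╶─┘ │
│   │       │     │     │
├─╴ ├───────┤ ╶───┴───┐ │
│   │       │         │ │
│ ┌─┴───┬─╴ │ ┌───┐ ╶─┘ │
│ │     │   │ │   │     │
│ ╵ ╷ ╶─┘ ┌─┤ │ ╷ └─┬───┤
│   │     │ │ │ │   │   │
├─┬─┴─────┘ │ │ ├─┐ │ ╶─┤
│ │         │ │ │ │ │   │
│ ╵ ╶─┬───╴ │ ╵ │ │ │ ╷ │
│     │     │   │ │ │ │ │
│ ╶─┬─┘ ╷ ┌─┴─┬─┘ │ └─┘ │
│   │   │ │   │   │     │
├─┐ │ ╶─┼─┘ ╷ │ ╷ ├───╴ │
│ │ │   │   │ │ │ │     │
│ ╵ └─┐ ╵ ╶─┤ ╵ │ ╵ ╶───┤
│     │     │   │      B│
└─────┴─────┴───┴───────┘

Directions: right, right, right, right, right, down, right, up, right, right, right, right, down, down, left, down, right, right, down, down, left, left, up, left, left, left, down, down, down, down, right, up, up, up, right, down, right, down, down, down, right, right, down, left, left, down, right, right
Number of turns: 24

Solution:

┌───────────┬─────────┬─┐
│A → → → → ↓│↱ → → → ↓│ │
│ ┌─╴ ┌───┐ ╵ ┌─────┐ │ │
│ │   │   │↳ ↑│     │↓│ │
├─┘ ┌─┤ ╷ └───┘ ╷ ┌─┘ │ │
│   │ │ │       │ │↓ ↲│ │
│ ╶─┤ ╵ └───┬───┘ │ ╶─┘ │
│   │       │     │↳ → ↓│
├─╴ ├───────┤ ╶───┴───┐ │
│   │       │↓ ← ← ↰  │↓│
│ ┌─┴───┬─╴ │ ┌───┐ ╶─┘ │
│ │     │   │↓│↱ ↓│↑ ← ↲│
│ ╵ ╷ ╶─┘ ┌─┤ │ ╷ └─┬───┤
│   │     │ │↓│↑│↳ ↓│   │
├─┬─┴─────┘ │ │ ├─┐ │ ╶─┤
│ │         │↓│↑│ │↓│   │
│ ╵ ╶─┬───╴ │ ╵ │ │ │ ╷ │
│     │     │↳ ↑│ │↓│ │ │
│ ╶─┬─┘ ╷ ┌─┴─┬─┘ │ └─┘ │
│   │   │ │   │   │↳ → ↓│
├─┐ │ ╶─┼─┘ ╷ │ ╷ ├───╴ │
│ │ │   │   │ │ │ │↓ ← ↲│
│ ╵ └─┐ ╵ ╶─┤ ╵ │ ╵ ╶───┤
│     │     │   │  ↳ → B│
└─────┴─────┴───┴───────┘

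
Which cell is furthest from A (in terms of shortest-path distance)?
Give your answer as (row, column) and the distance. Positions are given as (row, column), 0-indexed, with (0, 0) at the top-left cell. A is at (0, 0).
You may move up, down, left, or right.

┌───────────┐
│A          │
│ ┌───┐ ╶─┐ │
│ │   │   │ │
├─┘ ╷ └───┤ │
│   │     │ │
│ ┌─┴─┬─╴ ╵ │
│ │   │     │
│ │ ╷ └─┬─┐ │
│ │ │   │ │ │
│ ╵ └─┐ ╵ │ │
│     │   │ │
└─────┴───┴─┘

Computing BFS distances from A to all cells:
Furthest cell: (4, 4)
Distance: 28 steps

Path from A to the furthest cell:

┌───────────┐
│A → → → → ↓│
│ ┌───┐ ╶─┐ │
│ │↓ ↰│   │↓│
├─┘ ╷ └───┤ │
│↓ ↲│↑ ← ↰│↓│
│ ┌─┴─┬─╴ ╵ │
│↓│↱ ↓│  ↑ ↲│
│ │ ╷ └─┬─┐ │
│↓│↑│↳ ↓│B│ │
│ ╵ └─┐ ╵ │ │
│↳ ↑  │↳ ↑│ │
└─────┴───┴─┘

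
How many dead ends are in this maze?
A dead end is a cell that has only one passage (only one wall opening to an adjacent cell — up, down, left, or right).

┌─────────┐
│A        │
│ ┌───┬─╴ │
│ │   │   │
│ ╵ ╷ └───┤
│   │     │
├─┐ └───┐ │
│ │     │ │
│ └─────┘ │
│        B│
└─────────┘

Checking each cell for number of passages:

Dead ends found at positions:
  (1, 3)
  (3, 0)
  (3, 3)
Total dead ends: 3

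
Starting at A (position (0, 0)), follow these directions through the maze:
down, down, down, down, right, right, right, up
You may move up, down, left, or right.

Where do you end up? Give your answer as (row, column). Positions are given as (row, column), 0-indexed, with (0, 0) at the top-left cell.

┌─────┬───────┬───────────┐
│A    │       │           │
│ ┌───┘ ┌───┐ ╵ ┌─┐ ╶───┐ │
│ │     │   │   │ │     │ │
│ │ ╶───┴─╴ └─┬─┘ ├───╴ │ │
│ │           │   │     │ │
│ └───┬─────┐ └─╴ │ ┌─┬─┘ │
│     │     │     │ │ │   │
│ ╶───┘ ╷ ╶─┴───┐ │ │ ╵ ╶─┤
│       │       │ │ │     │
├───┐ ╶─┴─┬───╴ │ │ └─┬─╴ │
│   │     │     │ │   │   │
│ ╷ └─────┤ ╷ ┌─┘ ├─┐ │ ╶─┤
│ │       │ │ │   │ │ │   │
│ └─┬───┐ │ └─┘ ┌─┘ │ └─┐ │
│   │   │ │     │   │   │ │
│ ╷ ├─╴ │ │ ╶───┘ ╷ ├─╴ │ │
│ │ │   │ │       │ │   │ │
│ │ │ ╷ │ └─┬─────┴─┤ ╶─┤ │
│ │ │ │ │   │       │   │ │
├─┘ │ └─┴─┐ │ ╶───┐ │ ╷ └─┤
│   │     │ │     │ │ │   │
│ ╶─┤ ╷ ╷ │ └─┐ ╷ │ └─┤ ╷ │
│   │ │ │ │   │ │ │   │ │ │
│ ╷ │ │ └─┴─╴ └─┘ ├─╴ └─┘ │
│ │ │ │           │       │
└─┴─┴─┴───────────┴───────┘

Following directions step by step:
Start: (0, 0)
  down: (0, 0) → (1, 0)
  down: (1, 0) → (2, 0)
  down: (2, 0) → (3, 0)
  down: (3, 0) → (4, 0)
  right: (4, 0) → (4, 1)
  right: (4, 1) → (4, 2)
  right: (4, 2) → (4, 3)
  up: (4, 3) → (3, 3)
Final position: (3, 3)

Path taken:

┌─────┬───────┬───────────┐
│A    │       │           │
│ ┌───┘ ┌───┐ ╵ ┌─┐ ╶───┐ │
│↓│     │   │   │ │     │ │
│ │ ╶───┴─╴ └─┬─┘ ├───╴ │ │
│↓│           │   │     │ │
│ └───┬─────┐ └─╴ │ ┌─┬─┘ │
│↓    │B    │     │ │ │   │
│ ╶───┘ ╷ ╶─┴───┐ │ │ ╵ ╶─┤
│↳ → → ↑│       │ │ │     │
├───┐ ╶─┴─┬───╴ │ │ └─┬─╴ │
│   │     │     │ │   │   │
│ ╷ └─────┤ ╷ ┌─┘ ├─┐ │ ╶─┤
│ │       │ │ │   │ │ │   │
│ └─┬───┐ │ └─┘ ┌─┘ │ └─┐ │
│   │   │ │     │   │   │ │
│ ╷ ├─╴ │ │ ╶───┘ ╷ ├─╴ │ │
│ │ │   │ │       │ │   │ │
│ │ │ ╷ │ └─┬─────┴─┤ ╶─┤ │
│ │ │ │ │   │       │   │ │
├─┘ │ └─┴─┐ │ ╶───┐ │ ╷ └─┤
│   │     │ │     │ │ │   │
│ ╶─┤ ╷ ╷ │ └─┐ ╷ │ └─┤ ╷ │
│   │ │ │ │   │ │ │   │ │ │
│ ╷ │ │ └─┴─╴ └─┘ ├─╴ └─┘ │
│ │ │ │           │       │
└─┴─┴─┴───────────┴───────┘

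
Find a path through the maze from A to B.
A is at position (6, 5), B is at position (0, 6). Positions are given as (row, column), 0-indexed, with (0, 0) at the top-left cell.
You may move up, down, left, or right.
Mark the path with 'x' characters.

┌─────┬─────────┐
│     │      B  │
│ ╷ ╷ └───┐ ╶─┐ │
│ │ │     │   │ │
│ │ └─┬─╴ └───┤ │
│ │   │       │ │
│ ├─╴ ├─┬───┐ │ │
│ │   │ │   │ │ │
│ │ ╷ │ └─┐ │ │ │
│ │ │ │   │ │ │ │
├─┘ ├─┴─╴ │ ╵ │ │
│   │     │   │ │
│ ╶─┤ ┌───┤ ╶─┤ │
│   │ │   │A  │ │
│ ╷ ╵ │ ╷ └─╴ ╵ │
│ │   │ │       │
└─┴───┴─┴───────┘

Finding the shortest path from (6, 5) to (0, 6):
Path length: 11 steps
Directions: right → down → right → up → up → up → up → up → up → up → left

Solution:

┌─────┬─────────┐
│     │      B x│
│ ╷ ╷ └───┐ ╶─┐ │
│ │ │     │   │x│
│ │ └─┬─╴ └───┤ │
│ │   │       │x│
│ ├─╴ ├─┬───┐ │ │
│ │   │ │   │ │x│
│ │ ╷ │ └─┐ │ │ │
│ │ │ │   │ │ │x│
├─┘ ├─┴─╴ │ ╵ │ │
│   │     │   │x│
│ ╶─┤ ┌───┤ ╶─┤ │
│   │ │   │A x│x│
│ ╷ ╵ │ ╷ └─╴ ╵ │
│ │   │ │    x x│
└─┴───┴─┴───────┘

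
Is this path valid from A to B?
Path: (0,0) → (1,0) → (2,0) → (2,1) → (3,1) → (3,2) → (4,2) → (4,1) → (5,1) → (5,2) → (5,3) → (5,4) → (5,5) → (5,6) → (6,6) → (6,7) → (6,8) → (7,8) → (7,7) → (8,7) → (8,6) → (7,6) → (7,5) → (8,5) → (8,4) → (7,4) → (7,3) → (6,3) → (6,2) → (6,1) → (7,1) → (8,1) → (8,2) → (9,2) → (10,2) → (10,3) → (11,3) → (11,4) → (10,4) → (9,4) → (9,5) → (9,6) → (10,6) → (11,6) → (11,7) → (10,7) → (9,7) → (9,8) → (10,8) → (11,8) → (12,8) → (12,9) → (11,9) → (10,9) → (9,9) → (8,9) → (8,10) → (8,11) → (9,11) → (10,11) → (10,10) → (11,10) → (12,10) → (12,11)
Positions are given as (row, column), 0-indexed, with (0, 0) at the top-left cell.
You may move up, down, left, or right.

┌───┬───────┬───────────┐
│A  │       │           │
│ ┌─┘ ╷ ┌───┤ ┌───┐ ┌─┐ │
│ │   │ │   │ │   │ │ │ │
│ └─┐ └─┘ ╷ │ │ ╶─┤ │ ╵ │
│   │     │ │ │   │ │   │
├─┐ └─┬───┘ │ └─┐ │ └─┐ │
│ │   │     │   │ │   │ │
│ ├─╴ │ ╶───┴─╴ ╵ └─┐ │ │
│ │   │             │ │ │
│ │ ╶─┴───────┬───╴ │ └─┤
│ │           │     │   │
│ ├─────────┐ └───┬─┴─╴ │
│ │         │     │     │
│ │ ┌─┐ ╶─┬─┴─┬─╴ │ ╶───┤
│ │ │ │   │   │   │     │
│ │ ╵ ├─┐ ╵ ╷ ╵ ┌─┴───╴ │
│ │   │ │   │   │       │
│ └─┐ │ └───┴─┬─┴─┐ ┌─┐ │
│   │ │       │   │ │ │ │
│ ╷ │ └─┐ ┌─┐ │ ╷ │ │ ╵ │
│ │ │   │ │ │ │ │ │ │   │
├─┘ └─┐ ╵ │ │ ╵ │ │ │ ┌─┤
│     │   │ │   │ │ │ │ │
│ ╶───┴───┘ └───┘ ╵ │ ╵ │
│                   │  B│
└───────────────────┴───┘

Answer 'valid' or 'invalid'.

Checking path validity:
Result: All consecutive moves are passable.

valid

Correct solution:

┌───┬───────┬───────────┐
│A  │       │           │
│ ┌─┘ ╷ ┌───┤ ┌───┐ ┌─┐ │
│↓│   │ │   │ │   │ │ │ │
│ └─┐ └─┘ ╷ │ │ ╶─┤ │ ╵ │
│↳ ↓│     │ │ │   │ │   │
├─┐ └─┬───┘ │ └─┐ │ └─┐ │
│ │↳ ↓│     │   │ │   │ │
│ ├─╴ │ ╶───┴─╴ ╵ └─┐ │ │
│ │↓ ↲│             │ │ │
│ │ ╶─┴───────┬───╴ │ └─┤
│ │↳ → → → → ↓│     │   │
│ ├─────────┐ └───┬─┴─╴ │
│ │↓ ← ↰    │↳ → ↓│     │
│ │ ┌─┐ ╶─┬─┴─┬─╴ │ ╶───┤
│ │↓│ │↑ ↰│↓ ↰│↓ ↲│     │
│ │ ╵ ├─┐ ╵ ╷ ╵ ┌─┴───╴ │
│ │↳ ↓│ │↑ ↲│↑ ↲│  ↱ → ↓│
│ └─┐ │ └───┴─┬─┴─┐ ┌─┐ │
│   │↓│  ↱ → ↓│↱ ↓│↑│ │↓│
│ ╷ │ └─┐ ┌─┐ │ ╷ │ │ ╵ │
│ │ │↳ ↓│↑│ │↓│↑│↓│↑│↓ ↲│
├─┘ └─┐ ╵ │ │ ╵ │ │ │ ┌─┤
│     │↳ ↑│ │↳ ↑│↓│↑│↓│ │
│ ╶───┴───┘ └───┘ ╵ │ ╵ │
│                ↳ ↑│↳ B│
└───────────────────┴───┘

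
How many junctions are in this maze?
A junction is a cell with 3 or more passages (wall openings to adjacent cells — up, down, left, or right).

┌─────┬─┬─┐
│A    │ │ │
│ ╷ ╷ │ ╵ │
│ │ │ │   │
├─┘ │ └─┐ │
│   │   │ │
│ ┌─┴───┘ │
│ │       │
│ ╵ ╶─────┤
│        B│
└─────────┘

Checking each cell for number of passages:

Junctions found (3+ passages):
  (0, 1): 3 passages
  (1, 4): 3 passages
  (4, 1): 3 passages
Total junctions: 3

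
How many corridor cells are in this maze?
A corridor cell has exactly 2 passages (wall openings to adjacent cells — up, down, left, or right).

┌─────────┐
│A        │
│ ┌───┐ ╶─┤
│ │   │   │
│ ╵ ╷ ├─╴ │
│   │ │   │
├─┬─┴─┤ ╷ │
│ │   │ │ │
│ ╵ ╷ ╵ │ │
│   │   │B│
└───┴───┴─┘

Counting cells with exactly 2 passages:
Total corridor cells: 19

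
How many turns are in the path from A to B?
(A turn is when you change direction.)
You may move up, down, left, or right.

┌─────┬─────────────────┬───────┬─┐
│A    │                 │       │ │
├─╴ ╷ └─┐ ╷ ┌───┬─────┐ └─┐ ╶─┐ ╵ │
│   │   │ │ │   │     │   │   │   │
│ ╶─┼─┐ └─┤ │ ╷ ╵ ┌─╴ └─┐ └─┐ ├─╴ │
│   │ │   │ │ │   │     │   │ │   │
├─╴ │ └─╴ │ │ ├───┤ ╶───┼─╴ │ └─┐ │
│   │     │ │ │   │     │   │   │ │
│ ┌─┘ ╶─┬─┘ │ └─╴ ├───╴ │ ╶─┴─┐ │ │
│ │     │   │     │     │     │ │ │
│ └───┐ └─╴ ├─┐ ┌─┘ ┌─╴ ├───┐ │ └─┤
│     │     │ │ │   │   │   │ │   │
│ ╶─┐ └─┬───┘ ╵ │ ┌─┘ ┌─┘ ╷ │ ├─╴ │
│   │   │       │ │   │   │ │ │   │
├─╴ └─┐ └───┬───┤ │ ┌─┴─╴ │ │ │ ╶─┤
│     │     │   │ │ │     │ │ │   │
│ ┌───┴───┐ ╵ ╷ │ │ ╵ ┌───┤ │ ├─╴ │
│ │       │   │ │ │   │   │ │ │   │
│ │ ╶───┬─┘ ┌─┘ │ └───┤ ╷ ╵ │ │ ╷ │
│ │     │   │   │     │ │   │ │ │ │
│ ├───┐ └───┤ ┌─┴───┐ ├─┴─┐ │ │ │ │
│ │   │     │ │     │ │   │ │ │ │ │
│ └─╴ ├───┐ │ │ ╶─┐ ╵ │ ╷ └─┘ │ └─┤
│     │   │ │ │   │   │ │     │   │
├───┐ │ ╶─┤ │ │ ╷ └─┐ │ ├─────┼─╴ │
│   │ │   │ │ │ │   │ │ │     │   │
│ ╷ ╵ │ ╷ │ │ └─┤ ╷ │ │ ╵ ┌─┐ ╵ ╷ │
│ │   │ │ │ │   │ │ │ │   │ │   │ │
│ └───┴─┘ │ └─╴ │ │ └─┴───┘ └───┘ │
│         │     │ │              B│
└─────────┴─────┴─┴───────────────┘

Directions: right, right, down, right, down, right, down, left, left, down, right, down, right, right, up, up, up, up, up, right, right, right, right, right, right, down, right, down, right, down, left, down, right, right, down, down, down, down, down, down, down, left, left, up, left, down, down, down, right, up, right, right, down, right, up, right, down, down
Number of turns: 33

Solution:

┌─────┬─────────────────┬───────┬─┐
│A → ↓│    ↱ → → → → → ↓│       │ │
├─╴ ╷ └─┐ ╷ ┌───┬─────┐ └─┐ ╶─┐ ╵ │
│   │↳ ↓│ │↑│   │     │↳ ↓│   │   │
│ ╶─┼─┐ └─┤ │ ╷ ╵ ┌─╴ └─┐ └─┐ ├─╴ │
│   │ │↳ ↓│↑│ │   │     │↳ ↓│ │   │
├─╴ │ └─╴ │ │ ├───┤ ╶───┼─╴ │ └─┐ │
│   │↓ ← ↲│↑│ │   │     │↓ ↲│   │ │
│ ┌─┘ ╶─┬─┘ │ └─╴ ├───╴ │ ╶─┴─┐ │ │
│ │  ↳ ↓│  ↑│     │     │↳ → ↓│ │ │
│ └───┐ └─╴ ├─┐ ┌─┘ ┌─╴ ├───┐ │ └─┤
│     │↳ → ↑│ │ │   │   │   │↓│   │
│ ╶─┐ └─┬───┘ ╵ │ ┌─┘ ┌─┘ ╷ │ ├─╴ │
│   │   │       │ │   │   │ │↓│   │
├─╴ └─┐ └───┬───┤ │ ┌─┴─╴ │ │ │ ╶─┤
│     │     │   │ │ │     │ │↓│   │
│ ┌───┴───┐ ╵ ╷ │ │ ╵ ┌───┤ │ ├─╴ │
│ │       │   │ │ │   │   │ │↓│   │
│ │ ╶───┬─┘ ┌─┘ │ └───┤ ╷ ╵ │ │ ╷ │
│ │     │   │   │     │ │   │↓│ │ │
│ ├───┐ └───┤ ┌─┴───┐ ├─┴─┐ │ │ │ │
│ │   │     │ │     │ │↓ ↰│ │↓│ │ │
│ └─╴ ├───┐ │ │ ╶─┐ ╵ │ ╷ └─┘ │ └─┤
│     │   │ │ │   │   │↓│↑ ← ↲│   │
├───┐ │ ╶─┤ │ │ ╷ └─┐ │ ├─────┼─╴ │
│   │ │   │ │ │ │   │ │↓│↱ → ↓│↱ ↓│
│ ╷ ╵ │ ╷ │ │ └─┤ ╷ │ │ ╵ ┌─┐ ╵ ╷ │
│ │   │ │ │ │   │ │ │ │↳ ↑│ │↳ ↑│↓│
│ └───┴─┘ │ └─╴ │ │ └─┴───┘ └───┘ │
│         │     │ │              B│
└─────────┴─────┴─┴───────────────┘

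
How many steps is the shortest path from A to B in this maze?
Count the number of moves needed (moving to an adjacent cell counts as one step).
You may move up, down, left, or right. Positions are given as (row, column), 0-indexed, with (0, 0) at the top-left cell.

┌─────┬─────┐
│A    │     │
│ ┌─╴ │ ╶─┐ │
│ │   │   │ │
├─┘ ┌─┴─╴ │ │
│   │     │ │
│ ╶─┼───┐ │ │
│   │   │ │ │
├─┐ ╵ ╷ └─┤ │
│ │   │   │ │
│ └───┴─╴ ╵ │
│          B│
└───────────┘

Using BFS to find shortest path:
Start: (0, 0), End: (5, 5)
Path found:
(0,0) → (0,1) → (0,2) → (1,2) → (1,1) → (2,1) → (2,0) → (3,0) → (3,1) → (4,1) → (4,2) → (3,2) → (3,3) → (4,3) → (4,4) → (5,4) → (5,5)
Number of steps: 16

Solution:

┌─────┬─────┐
│A → ↓│     │
│ ┌─╴ │ ╶─┐ │
│ │↓ ↲│   │ │
├─┘ ┌─┴─╴ │ │
│↓ ↲│     │ │
│ ╶─┼───┐ │ │
│↳ ↓│↱ ↓│ │ │
├─┐ ╵ ╷ └─┤ │
│ │↳ ↑│↳ ↓│ │
│ └───┴─╴ ╵ │
│        ↳ B│
└───────────┘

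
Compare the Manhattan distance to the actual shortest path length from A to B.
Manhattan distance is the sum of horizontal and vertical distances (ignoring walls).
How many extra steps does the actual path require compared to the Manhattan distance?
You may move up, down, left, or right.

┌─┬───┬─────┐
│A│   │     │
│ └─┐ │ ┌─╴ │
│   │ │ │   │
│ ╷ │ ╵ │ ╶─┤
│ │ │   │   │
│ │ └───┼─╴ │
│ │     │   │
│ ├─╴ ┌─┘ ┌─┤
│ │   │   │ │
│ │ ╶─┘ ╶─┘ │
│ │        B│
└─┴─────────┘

Manhattan distance: |5 - 0| + |5 - 0| = 10
Actual path length: 12
Extra steps: 12 - 10 = 2

Solution:

┌─┬───┬─────┐
│A│   │     │
│ └─┐ │ ┌─╴ │
│↳ ↓│ │ │   │
│ ╷ │ ╵ │ ╶─┤
│ │↓│   │   │
│ │ └───┼─╴ │
│ │↳ ↓  │   │
│ ├─╴ ┌─┘ ┌─┤
│ │↓ ↲│   │ │
│ │ ╶─┘ ╶─┘ │
│ │↳ → → → B│
└─┴─────────┘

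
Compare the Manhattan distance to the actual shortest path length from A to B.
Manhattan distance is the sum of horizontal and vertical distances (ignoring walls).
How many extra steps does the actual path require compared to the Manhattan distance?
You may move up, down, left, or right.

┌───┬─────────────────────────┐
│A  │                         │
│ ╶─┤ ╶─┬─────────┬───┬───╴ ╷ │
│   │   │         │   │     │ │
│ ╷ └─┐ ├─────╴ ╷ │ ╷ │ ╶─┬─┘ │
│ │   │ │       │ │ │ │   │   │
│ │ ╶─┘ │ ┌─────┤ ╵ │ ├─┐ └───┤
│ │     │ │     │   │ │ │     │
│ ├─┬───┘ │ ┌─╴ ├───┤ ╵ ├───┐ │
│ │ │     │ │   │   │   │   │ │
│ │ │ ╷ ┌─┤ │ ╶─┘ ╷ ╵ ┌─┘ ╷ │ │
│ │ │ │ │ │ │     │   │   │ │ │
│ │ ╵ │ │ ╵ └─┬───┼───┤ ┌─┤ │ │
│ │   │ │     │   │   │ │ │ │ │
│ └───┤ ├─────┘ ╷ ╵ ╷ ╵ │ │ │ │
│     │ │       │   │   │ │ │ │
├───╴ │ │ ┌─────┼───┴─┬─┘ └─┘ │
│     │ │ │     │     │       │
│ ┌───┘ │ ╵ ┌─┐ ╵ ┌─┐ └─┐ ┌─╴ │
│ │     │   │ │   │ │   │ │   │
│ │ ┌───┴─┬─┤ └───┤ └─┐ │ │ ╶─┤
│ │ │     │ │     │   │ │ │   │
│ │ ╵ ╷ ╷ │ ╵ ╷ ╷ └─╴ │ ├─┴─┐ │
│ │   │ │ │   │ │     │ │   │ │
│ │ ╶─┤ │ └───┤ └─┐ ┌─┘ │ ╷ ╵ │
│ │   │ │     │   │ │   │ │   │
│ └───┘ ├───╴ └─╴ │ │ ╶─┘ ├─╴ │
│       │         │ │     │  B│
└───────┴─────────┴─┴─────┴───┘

Manhattan distance: |13 - 0| + |14 - 0| = 27
Actual path length: 41
Extra steps: 41 - 27 = 14

Solution:

┌───┬─────────────────────────┐
│A  │↱ → → → → → → → → → → ↓  │
│ ╶─┤ ╶─┬─────────┬───┬───╴ ╷ │
│↳ ↓│↑ ↰│         │   │↓ ← ↲│ │
│ ╷ └─┐ ├─────╴ ╷ │ ╷ │ ╶─┬─┘ │
│ │↓  │↑│       │ │ │ │↳ ↓│   │
│ │ ╶─┘ │ ┌─────┤ ╵ │ ├─┐ └───┤
│ │↳ → ↑│ │     │   │ │ │↳ → ↓│
│ ├─┬───┘ │ ┌─╴ ├───┤ ╵ ├───┐ │
│ │ │     │ │   │   │   │   │↓│
│ │ │ ╷ ┌─┤ │ ╶─┘ ╷ ╵ ┌─┘ ╷ │ │
│ │ │ │ │ │ │     │   │   │ │↓│
│ │ ╵ │ │ ╵ └─┬───┼───┤ ┌─┤ │ │
│ │   │ │     │   │   │ │ │ │↓│
│ └───┤ ├─────┘ ╷ ╵ ╷ ╵ │ │ │ │
│     │ │       │   │   │ │ │↓│
├───╴ │ │ ┌─────┼───┴─┬─┘ └─┘ │
│     │ │ │     │     │      ↓│
│ ┌───┘ │ ╵ ┌─┐ ╵ ┌─┐ └─┐ ┌─╴ │
│ │     │   │ │   │ │   │ │↓ ↲│
│ │ ┌───┴─┬─┤ └───┤ └─┐ │ │ ╶─┤
│ │ │     │ │     │   │ │ │↳ ↓│
│ │ ╵ ╷ ╷ │ ╵ ╷ ╷ └─╴ │ ├─┴─┐ │
│ │   │ │ │   │ │     │ │   │↓│
│ │ ╶─┤ │ └───┤ └─┐ ┌─┘ │ ╷ ╵ │
│ │   │ │     │   │ │   │ │  ↓│
│ └───┘ ├───╴ └─╴ │ │ ╶─┘ ├─╴ │
│       │         │ │     │  B│
└───────┴─────────┴─┴─────┴───┘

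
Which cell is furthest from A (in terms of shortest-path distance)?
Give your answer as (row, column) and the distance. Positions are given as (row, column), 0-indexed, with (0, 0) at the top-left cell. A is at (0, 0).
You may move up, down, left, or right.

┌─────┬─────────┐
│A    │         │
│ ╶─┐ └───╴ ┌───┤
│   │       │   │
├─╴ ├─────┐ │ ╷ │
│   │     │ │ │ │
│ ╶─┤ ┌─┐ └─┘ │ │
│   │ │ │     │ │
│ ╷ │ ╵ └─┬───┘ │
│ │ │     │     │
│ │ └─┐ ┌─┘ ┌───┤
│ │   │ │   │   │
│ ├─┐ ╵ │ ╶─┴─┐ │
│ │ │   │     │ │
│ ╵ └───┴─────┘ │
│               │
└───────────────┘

Computing BFS distances from A to all cells:
Furthest cell: (6, 6)
Distance: 34 steps

Path from A to the furthest cell:

┌─────┬─────────┐
│A    │         │
│ ╶─┐ └───╴ ┌───┤
│↳ ↓│       │↱ ↓│
├─╴ ├─────┐ │ ╷ │
│↓ ↲│↱ → ↓│ │↑│↓│
│ ╶─┤ ┌─┐ └─┘ │ │
│↳ ↓│↑│ │↳ → ↑│↓│
│ ╷ │ ╵ └─┬───┘ │
│ │↓│↑ ↰  │↓ ← ↲│
│ │ └─┐ ┌─┘ ┌───┤
│ │↳ ↓│↑│↓ ↲│   │
│ ├─┐ ╵ │ ╶─┴─┐ │
│ │ │↳ ↑│↳ → B│ │
│ ╵ └───┴─────┘ │
│               │
└───────────────┘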